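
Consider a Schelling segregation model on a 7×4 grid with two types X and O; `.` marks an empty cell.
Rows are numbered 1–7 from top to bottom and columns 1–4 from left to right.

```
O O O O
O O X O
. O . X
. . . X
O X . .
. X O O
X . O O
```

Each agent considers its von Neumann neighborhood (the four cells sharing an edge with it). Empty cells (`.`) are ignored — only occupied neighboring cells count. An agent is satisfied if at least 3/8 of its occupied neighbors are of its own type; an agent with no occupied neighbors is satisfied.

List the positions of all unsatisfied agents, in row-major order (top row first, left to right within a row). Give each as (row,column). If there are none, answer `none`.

(1,1)O 2/2 ok
(1,2)O 3/3 ok
(1,3)O 2/3 ok
(1,4)O 2/2 ok
(2,1)O 2/2 ok
(2,2)O 3/4 ok
(2,3)X 0/3 unhappy
(2,4)O 1/3 unhappy
(3,2)O 1/1 ok
(3,4)X 1/2 ok
(4,4)X 1/1 ok
(5,1)O 0/1 unhappy
(5,2)X 1/2 ok
(6,2)X 1/2 ok
(6,3)O 2/3 ok
(6,4)O 2/2 ok
(7,1)X 0/0 ok
(7,3)O 2/2 ok
(7,4)O 2/2 ok

(2,3), (2,4), (5,1)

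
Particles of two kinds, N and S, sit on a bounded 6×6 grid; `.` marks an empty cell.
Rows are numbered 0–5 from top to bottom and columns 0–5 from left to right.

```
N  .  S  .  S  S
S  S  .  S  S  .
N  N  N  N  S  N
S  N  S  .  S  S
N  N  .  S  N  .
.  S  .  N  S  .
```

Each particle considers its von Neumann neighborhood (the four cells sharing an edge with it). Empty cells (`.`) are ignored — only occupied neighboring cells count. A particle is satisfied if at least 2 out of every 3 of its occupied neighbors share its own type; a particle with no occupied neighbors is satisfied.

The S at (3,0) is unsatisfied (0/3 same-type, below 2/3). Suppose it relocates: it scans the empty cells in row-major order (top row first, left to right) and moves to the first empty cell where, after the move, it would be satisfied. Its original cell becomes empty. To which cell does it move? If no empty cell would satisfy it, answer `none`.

Vacating (3,0). Empty cells in order:
  (0,1): 2/3 same-type → satisfied — stop here.

(0,1)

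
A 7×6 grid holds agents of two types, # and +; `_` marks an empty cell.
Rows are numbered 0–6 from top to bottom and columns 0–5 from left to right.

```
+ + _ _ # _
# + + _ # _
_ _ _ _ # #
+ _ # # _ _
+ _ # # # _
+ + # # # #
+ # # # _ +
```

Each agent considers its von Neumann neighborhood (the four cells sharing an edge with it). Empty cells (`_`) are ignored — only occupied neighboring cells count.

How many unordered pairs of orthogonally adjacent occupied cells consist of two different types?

Scan each occupied cell's neighbors to the right and below so each pair is counted once.
Row 0: +(0,0)–+(0,1)= +(0,0)–#(1,0)≠ +(0,1)–+(1,1)= #(0,4)–#(1,4)=  → 1/4 unlike.
Row 1: #(1,0)–+(1,1)≠ +(1,1)–+(1,2)= #(1,4)–#(2,4)=  → 1/3 unlike.
Row 2: #(2,4)–#(2,5)=  → 0/1 unlike.
Row 3: +(3,0)–+(4,0)= #(3,2)–#(3,3)= #(3,2)–#(4,2)= #(3,3)–#(4,3)=  → 0/4 unlike.
Row 4: +(4,0)–+(5,0)= #(4,2)–#(4,3)= #(4,2)–#(5,2)= #(4,3)–#(4,4)= #(4,3)–#(5,3)= #(4,4)–#(5,4)=  → 0/6 unlike.
Row 5: +(5,0)–+(5,1)= +(5,0)–+(6,0)= +(5,1)–#(5,2)≠ +(5,1)–#(6,1)≠ #(5,2)–#(5,3)= #(5,2)–#(6,2)= #(5,3)–#(5,4)= #(5,3)–#(6,3)= #(5,4)–#(5,5)= #(5,5)–+(6,5)≠  → 3/10 unlike.
Row 6: +(6,0)–#(6,1)≠ #(6,1)–#(6,2)= #(6,2)–#(6,3)=  → 1/3 unlike.
Total adjacent occupied pairs: 31; unlike-type pairs: 6.

6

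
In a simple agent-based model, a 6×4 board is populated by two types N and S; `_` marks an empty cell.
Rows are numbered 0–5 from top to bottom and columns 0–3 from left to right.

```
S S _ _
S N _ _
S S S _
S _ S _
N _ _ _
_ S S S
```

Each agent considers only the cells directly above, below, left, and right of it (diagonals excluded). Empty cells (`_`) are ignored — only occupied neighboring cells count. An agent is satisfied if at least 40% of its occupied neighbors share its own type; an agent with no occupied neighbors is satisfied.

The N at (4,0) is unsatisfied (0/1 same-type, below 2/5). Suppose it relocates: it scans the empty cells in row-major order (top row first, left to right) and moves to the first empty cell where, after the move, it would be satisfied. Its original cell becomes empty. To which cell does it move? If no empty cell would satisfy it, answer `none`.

(0,3)

Vacating (4,0). Empty cells in order:
  (0,2): 0/1 same-type → still unsatisfied.
  (0,3): 0/0 same-type → satisfied — stop here.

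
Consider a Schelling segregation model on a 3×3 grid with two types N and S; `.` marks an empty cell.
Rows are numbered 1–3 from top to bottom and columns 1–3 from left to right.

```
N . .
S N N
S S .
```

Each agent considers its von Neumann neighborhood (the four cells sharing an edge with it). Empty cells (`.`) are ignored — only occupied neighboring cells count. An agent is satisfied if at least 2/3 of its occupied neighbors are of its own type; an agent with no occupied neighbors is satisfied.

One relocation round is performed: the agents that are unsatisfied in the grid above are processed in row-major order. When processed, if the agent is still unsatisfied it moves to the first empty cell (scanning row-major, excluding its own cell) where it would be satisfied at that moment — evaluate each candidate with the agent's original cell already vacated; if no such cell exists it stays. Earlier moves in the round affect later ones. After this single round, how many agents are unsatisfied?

Initially unsatisfied (in order): (1,1), (2,1), (2,2), (3,2).
  (1,1) → (1,2).
  (2,1): no empty cell satisfies it; stays.
  (2,2) → (1,3).
  (3,2): now satisfied by earlier moves; stays.
Resulting grid:
. N N
S . N
S S .
All satisfied now.

0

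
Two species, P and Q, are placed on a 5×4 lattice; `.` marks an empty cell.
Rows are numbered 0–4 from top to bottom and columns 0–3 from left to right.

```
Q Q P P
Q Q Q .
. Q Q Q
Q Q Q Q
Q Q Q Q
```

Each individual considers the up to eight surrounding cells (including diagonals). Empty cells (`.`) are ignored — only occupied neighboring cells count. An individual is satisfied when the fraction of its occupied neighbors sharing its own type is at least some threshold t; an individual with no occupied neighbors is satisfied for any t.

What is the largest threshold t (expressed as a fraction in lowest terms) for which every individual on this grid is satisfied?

Row 0: (0,0)Q 3/3 · (0,1)Q 4/5 · (0,2)P 1/4 · (0,3)P 1/2
Row 1: (1,0)Q 4/4 · (1,1)Q 6/7 · (1,2)Q 5/7
Row 2: (2,1)Q 7/7 · (2,2)Q 7/7 · (2,3)Q 4/4
Row 3: (3,0)Q 4/4 · (3,1)Q 7/7 · (3,2)Q 8/8 · (3,3)Q 5/5
Row 4: (4,0)Q 3/3 · (4,1)Q 5/5 · (4,2)Q 5/5 · (4,3)Q 3/3
The smallest same-type fraction is 1/4 at (0,2), which reduces to 1/4. Any threshold above that leaves this individual unsatisfied.

1/4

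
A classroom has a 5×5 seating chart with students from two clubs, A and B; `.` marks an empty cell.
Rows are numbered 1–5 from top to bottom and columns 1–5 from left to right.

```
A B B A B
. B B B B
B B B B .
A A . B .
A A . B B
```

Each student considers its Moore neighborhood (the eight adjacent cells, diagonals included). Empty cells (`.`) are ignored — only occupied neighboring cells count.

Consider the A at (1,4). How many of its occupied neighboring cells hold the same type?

Occupied neighbors of (1,4): (1,3)=B, (1,5)=B, (2,3)=B, (2,4)=B, (2,5)=B.
Same type (A): 0 of 5.

0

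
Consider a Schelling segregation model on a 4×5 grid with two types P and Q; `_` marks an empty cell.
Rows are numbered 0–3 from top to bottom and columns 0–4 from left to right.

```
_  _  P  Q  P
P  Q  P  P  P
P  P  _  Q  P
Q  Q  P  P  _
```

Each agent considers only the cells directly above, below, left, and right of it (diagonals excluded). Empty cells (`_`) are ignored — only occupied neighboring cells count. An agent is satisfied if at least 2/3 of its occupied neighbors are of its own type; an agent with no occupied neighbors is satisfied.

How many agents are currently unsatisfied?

Row 0: (0,2)P 1/2 unhappy · (0,3)Q 0/3 unhappy · (0,4)P 1/2 unhappy
Row 1: (1,0)P 1/2 unhappy · (1,1)Q 0/3 unhappy · (1,2)P 2/3 ok · (1,3)P 2/4 unhappy · (1,4)P 3/3 ok
Row 2: (2,0)P 2/3 ok · (2,1)P 1/3 unhappy · (2,3)Q 0/3 unhappy · (2,4)P 1/2 unhappy
Row 3: (3,0)Q 1/2 unhappy · (3,1)Q 1/3 unhappy · (3,2)P 1/2 unhappy · (3,3)P 1/2 unhappy
Unsatisfied: (0,2), (0,3), (0,4), (1,0), (1,1), (1,3), (2,1), (2,3), (2,4), (3,0), (3,1), (3,2), (3,3) — 13 in total.

13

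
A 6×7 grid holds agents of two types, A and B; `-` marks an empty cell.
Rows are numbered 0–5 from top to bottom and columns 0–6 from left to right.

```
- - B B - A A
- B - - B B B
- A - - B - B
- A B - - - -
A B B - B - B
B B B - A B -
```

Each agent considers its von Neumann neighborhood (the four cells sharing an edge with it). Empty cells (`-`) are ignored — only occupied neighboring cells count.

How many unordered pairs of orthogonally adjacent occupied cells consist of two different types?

9

Scan each occupied cell's neighbors to the right and below so each pair is counted once.
Row 0: B(0,2)–B(0,3)= A(0,5)–A(0,6)= A(0,5)–B(1,5)≠ A(0,6)–B(1,6)≠  → 2/4 unlike.
Row 1: B(1,1)–A(2,1)≠ B(1,4)–B(1,5)= B(1,4)–B(2,4)= B(1,5)–B(1,6)= B(1,6)–B(2,6)=  → 1/5 unlike.
Row 2: A(2,1)–A(3,1)=  → 0/1 unlike.
Row 3: A(3,1)–B(3,2)≠ A(3,1)–B(4,1)≠ B(3,2)–B(4,2)=  → 2/3 unlike.
Row 4: A(4,0)–B(4,1)≠ A(4,0)–B(5,0)≠ B(4,1)–B(4,2)= B(4,1)–B(5,1)= B(4,2)–B(5,2)= B(4,4)–A(5,4)≠  → 3/6 unlike.
Row 5: B(5,0)–B(5,1)= B(5,1)–B(5,2)= A(5,4)–B(5,5)≠  → 1/3 unlike.
Total adjacent occupied pairs: 22; unlike-type pairs: 9.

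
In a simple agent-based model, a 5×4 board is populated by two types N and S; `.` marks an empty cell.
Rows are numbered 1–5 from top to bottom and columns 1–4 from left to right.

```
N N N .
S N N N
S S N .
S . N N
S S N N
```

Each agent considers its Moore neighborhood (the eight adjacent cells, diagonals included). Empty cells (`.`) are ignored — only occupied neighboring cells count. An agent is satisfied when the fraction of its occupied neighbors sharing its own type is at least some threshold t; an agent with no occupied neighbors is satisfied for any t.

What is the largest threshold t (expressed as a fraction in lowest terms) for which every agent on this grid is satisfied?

(1,1)N 2/3
(1,2)N 4/5
(1,3)N 4/4
(2,1)S 2/5
(2,2)N 5/8
(2,3)N 5/6
(2,4)N 3/3
(3,1)S 3/4
(3,2)S 3/7
(3,3)N 5/6
(4,1)S 4/4
(4,3)N 4/6
(4,4)N 4/4
(5,1)S 2/2
(5,2)S 2/4
(5,3)N 3/4
(5,4)N 3/3
The smallest same-type fraction is 2/5 at (2,1), which reduces to 2/5. Any threshold above that leaves this agent unsatisfied.

2/5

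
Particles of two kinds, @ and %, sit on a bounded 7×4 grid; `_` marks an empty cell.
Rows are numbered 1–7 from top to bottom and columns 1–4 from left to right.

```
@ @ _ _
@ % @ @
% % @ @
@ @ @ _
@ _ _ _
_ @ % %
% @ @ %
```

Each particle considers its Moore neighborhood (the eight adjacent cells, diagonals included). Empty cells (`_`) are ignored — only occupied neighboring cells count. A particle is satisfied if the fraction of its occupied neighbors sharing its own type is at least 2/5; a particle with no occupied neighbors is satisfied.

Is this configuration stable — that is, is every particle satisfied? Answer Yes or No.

No

Row 1: (1,1)@ 2/3 ok · (1,2)@ 3/4 ok
Row 2: (2,1)@ 2/5 ok · (2,2)% 2/7 unhappy · (2,3)@ 4/6 ok · (2,4)@ 3/3 ok
Row 3: (3,1)% 2/5 ok · (3,2)% 2/8 unhappy · (3,3)@ 5/7 ok · (3,4)@ 4/4 ok
Row 4: (4,1)@ 2/4 ok · (4,2)@ 4/6 ok · (4,3)@ 3/4 ok
Row 5: (5,1)@ 3/3 ok
Row 6: (6,2)@ 3/5 ok · (6,3)% 2/5 ok · (6,4)% 2/3 ok
Row 7: (7,1)% 0/2 unhappy · (7,2)@ 2/4 ok · (7,3)@ 2/5 ok · (7,4)% 2/3 ok
For instance (2,2) has only 2/7 same-type neighbors, below 2/5.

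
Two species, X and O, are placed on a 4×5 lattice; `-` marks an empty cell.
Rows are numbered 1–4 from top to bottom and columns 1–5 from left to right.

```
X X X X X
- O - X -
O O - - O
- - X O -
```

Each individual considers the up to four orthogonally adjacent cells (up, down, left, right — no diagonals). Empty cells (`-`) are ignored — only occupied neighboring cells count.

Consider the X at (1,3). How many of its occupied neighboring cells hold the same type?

2

Occupied neighbors of (1,3): (1,2)=X, (1,4)=X.
Same type (X): 2 of 2.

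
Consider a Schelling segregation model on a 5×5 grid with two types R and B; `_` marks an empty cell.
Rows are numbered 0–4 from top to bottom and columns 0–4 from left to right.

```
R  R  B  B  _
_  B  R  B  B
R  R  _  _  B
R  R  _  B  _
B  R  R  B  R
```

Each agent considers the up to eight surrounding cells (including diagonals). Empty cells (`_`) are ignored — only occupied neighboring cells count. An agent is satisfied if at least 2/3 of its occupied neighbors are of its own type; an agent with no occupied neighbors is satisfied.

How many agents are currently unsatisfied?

10

(0,0)R 1/2 unhappy
(0,1)R 2/4 unhappy
(0,2)B 3/5 unhappy
(0,3)B 3/4 ok
(1,1)B 1/6 unhappy
(1,2)R 2/6 unhappy
(1,3)B 4/5 ok
(1,4)B 3/3 ok
(2,0)R 3/4 ok
(2,1)R 4/5 ok
(2,4)B 3/3 ok
(3,0)R 4/5 ok
(3,1)R 5/6 ok
(3,3)B 2/4 unhappy
(4,0)B 0/3 unhappy
(4,1)R 3/4 ok
(4,2)R 2/4 unhappy
(4,3)B 1/3 unhappy
(4,4)R 0/2 unhappy
Unsatisfied: (0,0), (0,1), (0,2), (1,1), (1,2), (3,3), (4,0), (4,2), (4,3), (4,4) — 10 in total.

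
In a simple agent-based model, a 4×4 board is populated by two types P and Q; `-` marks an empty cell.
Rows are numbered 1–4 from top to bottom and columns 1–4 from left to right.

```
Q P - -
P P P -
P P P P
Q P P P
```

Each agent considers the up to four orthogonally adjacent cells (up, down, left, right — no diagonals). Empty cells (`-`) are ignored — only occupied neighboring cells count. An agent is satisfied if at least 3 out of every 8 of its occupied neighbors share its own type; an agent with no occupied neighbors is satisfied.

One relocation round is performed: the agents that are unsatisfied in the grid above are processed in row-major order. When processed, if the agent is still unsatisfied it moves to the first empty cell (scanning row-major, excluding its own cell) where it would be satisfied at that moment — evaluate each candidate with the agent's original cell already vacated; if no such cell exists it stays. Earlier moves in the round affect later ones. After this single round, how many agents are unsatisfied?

1

Initially unsatisfied (in order): (1,1), (4,1).
  (1,1) → (1,4).
  (4,1): no empty cell satisfies it; stays.
Resulting grid:
- P - Q
P P P -
P P P P
Q P P P
Unsatisfied now: (4,1).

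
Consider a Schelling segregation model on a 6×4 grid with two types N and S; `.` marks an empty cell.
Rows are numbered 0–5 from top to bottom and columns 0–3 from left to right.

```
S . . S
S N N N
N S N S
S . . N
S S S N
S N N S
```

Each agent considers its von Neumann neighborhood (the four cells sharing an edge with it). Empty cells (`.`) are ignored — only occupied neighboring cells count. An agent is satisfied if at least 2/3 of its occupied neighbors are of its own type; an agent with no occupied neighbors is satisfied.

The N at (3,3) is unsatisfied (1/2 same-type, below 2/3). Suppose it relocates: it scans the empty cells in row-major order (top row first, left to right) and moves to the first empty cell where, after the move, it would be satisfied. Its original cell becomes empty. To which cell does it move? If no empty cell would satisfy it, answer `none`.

Vacating (3,3). Empty cells in order:
  (0,1): 1/2 same-type → still unsatisfied.
  (0,2): 1/2 same-type → still unsatisfied.
  (3,1): 0/3 same-type → still unsatisfied.
  (3,2): 1/2 same-type → still unsatisfied.

none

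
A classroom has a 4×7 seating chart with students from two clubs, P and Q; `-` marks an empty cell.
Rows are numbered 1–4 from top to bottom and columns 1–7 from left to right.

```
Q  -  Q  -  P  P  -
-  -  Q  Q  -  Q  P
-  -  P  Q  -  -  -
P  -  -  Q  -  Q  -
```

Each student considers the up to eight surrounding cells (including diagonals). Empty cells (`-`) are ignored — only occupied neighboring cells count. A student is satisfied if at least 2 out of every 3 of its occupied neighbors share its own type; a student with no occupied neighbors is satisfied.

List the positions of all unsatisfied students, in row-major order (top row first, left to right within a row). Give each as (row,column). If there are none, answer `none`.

(1,1)Q 0/0 satisfied
(1,3)Q 2/2 satisfied
(1,5)P 1/3 not
(1,6)P 2/3 satisfied
(2,3)Q 3/4 satisfied
(2,4)Q 3/5 not
(2,6)Q 0/3 not
(2,7)P 1/2 not
(3,3)P 0/4 not
(3,4)Q 3/4 satisfied
(4,1)P 0/0 satisfied
(4,4)Q 1/2 not
(4,6)Q 0/0 satisfied

(1,5), (2,4), (2,6), (2,7), (3,3), (4,4)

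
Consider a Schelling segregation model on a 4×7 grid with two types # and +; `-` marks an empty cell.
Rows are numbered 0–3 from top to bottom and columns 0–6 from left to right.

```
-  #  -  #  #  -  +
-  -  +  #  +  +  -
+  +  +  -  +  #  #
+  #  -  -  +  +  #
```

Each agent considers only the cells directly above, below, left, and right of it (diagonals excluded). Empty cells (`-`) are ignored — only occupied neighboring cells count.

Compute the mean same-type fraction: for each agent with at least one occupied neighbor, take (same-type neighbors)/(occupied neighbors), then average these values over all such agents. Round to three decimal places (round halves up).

0.603

Row 0: (0,1)# — no occupied neighbors · (0,3)# 2/2 · (0,4)# 1/2 · (0,6)+ — no occupied neighbors
Row 1: (1,2)+ 1/2 · (1,3)# 1/3 · (1,4)+ 2/4 · (1,5)+ 1/2
Row 2: (2,0)+ 2/2 · (2,1)+ 2/3 · (2,2)+ 2/2 · (2,4)+ 2/3 · (2,5)# 1/4 · (2,6)# 2/2
Row 3: (3,0)+ 1/2 · (3,1)# 0/2 · (3,4)+ 2/2 · (3,5)+ 1/3 · (3,6)# 1/2
Sum over 17 agents: 2/2 + 1/2 + 1/2 + 1/3 + 2/4 + 1/2 + 2/2 + 2/3 + 2/2 + 2/3 + 1/4 + 2/2 + 1/2 + 0/2 + 2/2 + 1/3 + 1/2 = 41/4; mean = 41/4 ÷ 17 = 41/68 = 0.602941… → 0.603.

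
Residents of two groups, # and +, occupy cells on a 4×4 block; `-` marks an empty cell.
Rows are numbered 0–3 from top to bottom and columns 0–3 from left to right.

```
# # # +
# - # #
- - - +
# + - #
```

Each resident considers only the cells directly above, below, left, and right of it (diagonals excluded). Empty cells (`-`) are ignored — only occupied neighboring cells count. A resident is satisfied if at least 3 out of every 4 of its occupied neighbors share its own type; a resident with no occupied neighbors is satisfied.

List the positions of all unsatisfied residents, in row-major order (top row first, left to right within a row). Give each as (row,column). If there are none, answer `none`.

(0,2), (0,3), (1,3), (2,3), (3,0), (3,1), (3,3)

Row 0: (0,0)# 2/2 ok · (0,1)# 2/2 ok · (0,2)# 2/3 unhappy · (0,3)+ 0/2 unhappy
Row 1: (1,0)# 1/1 ok · (1,2)# 2/2 ok · (1,3)# 1/3 unhappy
Row 2: (2,3)+ 0/2 unhappy
Row 3: (3,0)# 0/1 unhappy · (3,1)+ 0/1 unhappy · (3,3)# 0/1 unhappy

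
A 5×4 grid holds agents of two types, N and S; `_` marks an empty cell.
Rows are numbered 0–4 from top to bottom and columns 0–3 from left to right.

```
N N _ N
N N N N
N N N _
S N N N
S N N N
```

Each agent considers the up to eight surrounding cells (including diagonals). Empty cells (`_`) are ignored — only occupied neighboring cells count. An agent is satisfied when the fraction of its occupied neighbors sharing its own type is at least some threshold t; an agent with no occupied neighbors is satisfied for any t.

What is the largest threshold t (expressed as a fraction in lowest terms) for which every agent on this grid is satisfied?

1/5

Row 0: (0,0)N 3/3 · (0,1)N 4/4 · (0,3)N 2/2
Row 1: (1,0)N 5/5 · (1,1)N 7/7 · (1,2)N 6/6 · (1,3)N 3/3
Row 2: (2,0)N 4/5 · (2,1)N 7/8 · (2,2)N 7/7
Row 3: (3,0)S 1/5 · (3,1)N 6/8 · (3,2)N 7/7 · (3,3)N 4/4
Row 4: (4,0)S 1/3 · (4,1)N 3/5 · (4,2)N 5/5 · (4,3)N 3/3
The smallest same-type fraction is 1/5 at (3,0), which reduces to 1/5. Any threshold above that leaves this agent unsatisfied.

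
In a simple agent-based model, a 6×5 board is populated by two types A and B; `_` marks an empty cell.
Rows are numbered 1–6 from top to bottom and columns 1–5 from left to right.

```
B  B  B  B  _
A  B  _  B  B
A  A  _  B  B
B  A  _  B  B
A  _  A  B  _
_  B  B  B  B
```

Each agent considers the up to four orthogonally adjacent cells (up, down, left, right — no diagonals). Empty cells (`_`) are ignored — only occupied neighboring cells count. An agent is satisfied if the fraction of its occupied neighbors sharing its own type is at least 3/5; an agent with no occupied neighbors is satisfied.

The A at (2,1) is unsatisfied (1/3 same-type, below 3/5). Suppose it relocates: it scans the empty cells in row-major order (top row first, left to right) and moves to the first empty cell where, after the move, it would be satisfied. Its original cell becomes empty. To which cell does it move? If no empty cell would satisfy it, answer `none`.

(4,3)

Vacating (2,1). Empty cells in order:
  (1,5): 0/2 same-type → still unsatisfied.
  (2,3): 0/3 same-type → still unsatisfied.
  (3,3): 1/2 same-type → still unsatisfied.
  (4,3): 2/3 same-type → satisfied — stop here.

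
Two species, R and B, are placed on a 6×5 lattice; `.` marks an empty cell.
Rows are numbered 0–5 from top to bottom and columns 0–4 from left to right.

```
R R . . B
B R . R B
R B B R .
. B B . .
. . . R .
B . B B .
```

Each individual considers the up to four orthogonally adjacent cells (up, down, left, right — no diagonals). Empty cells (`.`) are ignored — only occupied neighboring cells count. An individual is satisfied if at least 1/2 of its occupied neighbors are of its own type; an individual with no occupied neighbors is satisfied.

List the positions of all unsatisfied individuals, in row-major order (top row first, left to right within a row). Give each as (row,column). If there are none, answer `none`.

(1,0), (1,1), (2,0), (4,3)

Row 0: (0,0)R 1/2 ✓ · (0,1)R 2/2 ✓ · (0,4)B 1/1 ✓
Row 1: (1,0)B 0/3 ✗ · (1,1)R 1/3 ✗ · (1,3)R 1/2 ✓ · (1,4)B 1/2 ✓
Row 2: (2,0)R 0/2 ✗ · (2,1)B 2/4 ✓ · (2,2)B 2/3 ✓ · (2,3)R 1/2 ✓
Row 3: (3,1)B 2/2 ✓ · (3,2)B 2/2 ✓
Row 4: (4,3)R 0/1 ✗
Row 5: (5,0)B 0/0 ✓ · (5,2)B 1/1 ✓ · (5,3)B 1/2 ✓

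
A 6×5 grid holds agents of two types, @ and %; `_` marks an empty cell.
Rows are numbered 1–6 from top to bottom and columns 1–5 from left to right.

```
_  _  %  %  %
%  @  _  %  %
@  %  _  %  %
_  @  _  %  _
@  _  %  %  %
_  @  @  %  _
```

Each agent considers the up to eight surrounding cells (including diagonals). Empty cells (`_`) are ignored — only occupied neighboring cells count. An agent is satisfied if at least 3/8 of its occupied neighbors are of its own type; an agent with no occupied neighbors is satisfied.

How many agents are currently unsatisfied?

4

(1,3)% 2/3 ✓
(1,4)% 4/4 ✓
(1,5)% 3/3 ✓
(2,1)% 1/3 ✗
(2,2)@ 1/4 ✗
(2,4)% 6/6 ✓
(2,5)% 5/5 ✓
(3,1)@ 2/4 ✓
(3,2)% 1/4 ✗
(3,4)% 4/4 ✓
(3,5)% 4/4 ✓
(4,2)@ 2/4 ✓
(4,4)% 5/5 ✓
(5,1)@ 2/2 ✓
(5,3)% 3/6 ✓
(5,4)% 4/5 ✓
(5,5)% 3/3 ✓
(6,2)@ 2/3 ✓
(6,3)@ 1/4 ✗
(6,4)% 3/4 ✓
Unsatisfied: (2,1), (2,2), (3,2), (6,3) — 4 in total.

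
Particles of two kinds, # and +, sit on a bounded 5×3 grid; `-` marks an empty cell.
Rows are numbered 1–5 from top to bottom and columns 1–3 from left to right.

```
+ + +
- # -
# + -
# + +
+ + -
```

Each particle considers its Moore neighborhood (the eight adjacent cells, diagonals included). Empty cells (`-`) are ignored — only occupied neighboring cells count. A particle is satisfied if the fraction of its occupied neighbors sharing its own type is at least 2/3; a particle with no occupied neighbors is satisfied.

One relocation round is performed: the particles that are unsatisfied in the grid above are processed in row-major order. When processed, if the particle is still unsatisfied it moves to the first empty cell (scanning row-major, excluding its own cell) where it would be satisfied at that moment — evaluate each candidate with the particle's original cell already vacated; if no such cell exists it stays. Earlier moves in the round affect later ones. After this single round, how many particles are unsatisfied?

2

Initially unsatisfied (in order): (1,1), (1,3), (2,2), (3,1), (3,2), (4,1).
  (1,1) → (2,3).
  (1,3): now satisfied by earlier moves; stays.
  (2,2): no empty cell satisfies it; stays.
  (3,1): no empty cell satisfies it; stays.
  (3,2) → (3,3).
  (4,1) → (2,1).
Resulting grid:
- + +
# # +
# - +
- + +
+ + -
Unsatisfied now: (1,2), (2,2).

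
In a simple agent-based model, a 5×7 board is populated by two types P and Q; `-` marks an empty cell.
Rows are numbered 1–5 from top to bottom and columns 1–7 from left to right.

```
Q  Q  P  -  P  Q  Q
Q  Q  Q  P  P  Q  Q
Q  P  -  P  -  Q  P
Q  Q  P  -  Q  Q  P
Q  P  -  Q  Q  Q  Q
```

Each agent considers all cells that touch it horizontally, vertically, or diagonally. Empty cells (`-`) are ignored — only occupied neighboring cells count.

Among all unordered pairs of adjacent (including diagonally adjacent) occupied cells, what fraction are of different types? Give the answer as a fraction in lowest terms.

2/5

Scan each occupied cell's neighbors to the right and below (and the two forward diagonals) so each pair is counted once.
From row 1: 6 unlike of 20 pairs (running 6/20).
From row 2: 9 unlike of 19 pairs (running 15/39).
From row 3: 7 unlike of 14 pairs (running 22/53).
From row 4: 7 unlike of 18 pairs (running 29/71).
From row 5: 1 unlike of 4 pairs (running 30/75).
Total adjacent occupied pairs: 75; unlike-type pairs: 30.
30/75 reduces to 2/5.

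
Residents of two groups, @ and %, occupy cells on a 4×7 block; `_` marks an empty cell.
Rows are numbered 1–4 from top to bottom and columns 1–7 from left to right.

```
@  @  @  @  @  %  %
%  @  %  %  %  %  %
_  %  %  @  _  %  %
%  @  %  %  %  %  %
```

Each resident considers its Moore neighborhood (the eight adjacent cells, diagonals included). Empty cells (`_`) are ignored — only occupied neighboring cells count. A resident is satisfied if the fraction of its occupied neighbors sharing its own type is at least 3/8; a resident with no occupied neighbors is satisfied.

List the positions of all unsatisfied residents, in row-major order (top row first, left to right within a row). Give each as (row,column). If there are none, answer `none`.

Row 1: (1,1)@ 2/3 satisfied · (1,2)@ 3/5 satisfied · (1,3)@ 3/5 satisfied · (1,4)@ 2/5 satisfied · (1,5)@ 1/5 not · (1,6)% 4/5 satisfied · (1,7)% 3/3 satisfied
Row 2: (2,1)% 1/4 not · (2,2)@ 3/7 satisfied · (2,3)% 3/8 satisfied · (2,4)% 3/7 satisfied · (2,5)% 4/7 satisfied · (2,6)% 6/7 satisfied · (2,7)% 5/5 satisfied
Row 3: (3,2)% 5/7 satisfied · (3,3)% 5/8 satisfied · (3,4)@ 0/7 not · (3,6)% 7/7 satisfied · (3,7)% 5/5 satisfied
Row 4: (4,1)% 1/2 satisfied · (4,2)@ 0/4 not · (4,3)% 3/5 satisfied · (4,4)% 3/4 satisfied · (4,5)% 3/4 satisfied · (4,6)% 4/4 satisfied · (4,7)% 3/3 satisfied

(1,5), (2,1), (3,4), (4,2)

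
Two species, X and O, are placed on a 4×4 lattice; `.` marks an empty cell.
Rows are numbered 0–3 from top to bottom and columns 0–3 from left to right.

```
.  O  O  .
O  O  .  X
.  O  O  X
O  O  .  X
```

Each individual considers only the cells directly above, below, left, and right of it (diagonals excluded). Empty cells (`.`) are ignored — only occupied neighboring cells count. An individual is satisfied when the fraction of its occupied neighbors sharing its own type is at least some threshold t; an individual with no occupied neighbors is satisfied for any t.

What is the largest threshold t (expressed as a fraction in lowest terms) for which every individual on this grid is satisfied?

1/2

(0,1)O 2/2
(0,2)O 1/1
(1,0)O 1/1
(1,1)O 3/3
(1,3)X 1/1
(2,1)O 3/3
(2,2)O 1/2
(2,3)X 2/3
(3,0)O 1/1
(3,1)O 2/2
(3,3)X 1/1
The smallest same-type fraction is 1/2 at (2,2), which reduces to 1/2. Any threshold above that leaves this individual unsatisfied.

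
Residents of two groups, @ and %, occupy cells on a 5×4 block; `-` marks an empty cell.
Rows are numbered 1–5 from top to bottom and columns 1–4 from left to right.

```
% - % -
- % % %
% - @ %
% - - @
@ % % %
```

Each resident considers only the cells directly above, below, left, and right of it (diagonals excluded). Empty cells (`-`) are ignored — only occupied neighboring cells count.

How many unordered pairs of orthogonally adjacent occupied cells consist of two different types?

6

Scan each occupied cell's neighbors to the right and below so each pair is counted once.
Row 1: %(1,3)–%(2,3)=  → 0/1 unlike.
Row 2: %(2,2)–%(2,3)= %(2,3)–%(2,4)= %(2,3)–@(3,3)≠ %(2,4)–%(3,4)=  → 1/4 unlike.
Row 3: %(3,1)–%(4,1)= @(3,3)–%(3,4)≠ %(3,4)–@(4,4)≠  → 2/3 unlike.
Row 4: %(4,1)–@(5,1)≠ @(4,4)–%(5,4)≠  → 2/2 unlike.
Row 5: @(5,1)–%(5,2)≠ %(5,2)–%(5,3)= %(5,3)–%(5,4)=  → 1/3 unlike.
Total adjacent occupied pairs: 13; unlike-type pairs: 6.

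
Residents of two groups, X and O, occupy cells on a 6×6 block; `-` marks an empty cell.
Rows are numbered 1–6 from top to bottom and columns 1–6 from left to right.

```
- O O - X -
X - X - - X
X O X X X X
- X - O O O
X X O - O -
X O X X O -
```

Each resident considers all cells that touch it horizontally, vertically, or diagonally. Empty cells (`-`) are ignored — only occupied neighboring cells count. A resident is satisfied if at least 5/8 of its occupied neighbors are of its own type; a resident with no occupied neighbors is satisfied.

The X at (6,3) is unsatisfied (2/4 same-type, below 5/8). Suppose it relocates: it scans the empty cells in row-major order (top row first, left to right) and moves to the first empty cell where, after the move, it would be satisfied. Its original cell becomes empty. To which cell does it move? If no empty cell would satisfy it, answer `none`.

Vacating (6,3). Empty cells in order:
  (1,1): 1/2 same-type → still unsatisfied.
  (1,4): 2/3 same-type → satisfied — stop here.

(1,4)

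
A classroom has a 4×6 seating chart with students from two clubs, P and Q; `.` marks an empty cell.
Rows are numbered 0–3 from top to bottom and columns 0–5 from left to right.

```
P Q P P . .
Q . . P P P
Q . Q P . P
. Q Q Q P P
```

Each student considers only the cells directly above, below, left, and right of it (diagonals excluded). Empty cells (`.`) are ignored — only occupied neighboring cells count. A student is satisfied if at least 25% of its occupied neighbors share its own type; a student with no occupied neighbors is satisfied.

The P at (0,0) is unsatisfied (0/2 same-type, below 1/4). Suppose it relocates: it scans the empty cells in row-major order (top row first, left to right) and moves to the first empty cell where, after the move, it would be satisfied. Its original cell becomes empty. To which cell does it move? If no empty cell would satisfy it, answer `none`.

Vacating (0,0). Empty cells in order:
  (0,4): 2/2 same-type → satisfied — stop here.

(0,4)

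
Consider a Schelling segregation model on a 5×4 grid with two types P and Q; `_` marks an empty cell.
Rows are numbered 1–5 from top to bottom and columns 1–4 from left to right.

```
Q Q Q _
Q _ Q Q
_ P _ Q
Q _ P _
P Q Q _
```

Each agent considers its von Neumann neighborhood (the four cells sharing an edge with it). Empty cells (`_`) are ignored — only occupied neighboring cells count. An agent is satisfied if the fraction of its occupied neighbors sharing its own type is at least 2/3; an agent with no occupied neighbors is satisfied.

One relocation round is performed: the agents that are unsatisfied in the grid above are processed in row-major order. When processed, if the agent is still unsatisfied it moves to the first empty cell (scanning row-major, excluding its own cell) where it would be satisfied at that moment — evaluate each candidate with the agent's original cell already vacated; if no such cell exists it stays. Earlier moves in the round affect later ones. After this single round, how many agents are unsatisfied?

1

Initially unsatisfied (in order): (4,1), (4,3), (5,1), (5,2), (5,3).
  (4,1) → (1,4).
  (4,3) → (4,1).
  (5,1) → (3,1).
  (5,2): now satisfied by earlier moves; stays.
  (5,3): now satisfied by earlier moves; stays.
Resulting grid:
Q Q Q Q
Q _ Q Q
P P _ Q
P _ _ _
_ Q Q _
Unsatisfied now: (2,1).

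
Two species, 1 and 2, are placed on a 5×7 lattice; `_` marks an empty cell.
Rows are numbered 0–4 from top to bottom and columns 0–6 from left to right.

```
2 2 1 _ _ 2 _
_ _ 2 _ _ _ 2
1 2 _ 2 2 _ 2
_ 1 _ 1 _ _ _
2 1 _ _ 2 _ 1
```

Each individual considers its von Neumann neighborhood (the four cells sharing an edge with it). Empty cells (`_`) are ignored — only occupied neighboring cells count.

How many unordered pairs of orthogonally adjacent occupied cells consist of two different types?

6

Scan each occupied cell's neighbors to the right and below so each pair is counted once.
From row 0: 2 unlike of 3 pairs (running 2/3).
From row 1: 0 unlike of 1 pairs (running 2/4).
From row 2: 3 unlike of 4 pairs (running 5/8).
From row 3: 0 unlike of 1 pairs (running 5/9).
From row 4: 1 unlike of 1 pairs (running 6/10).
Total adjacent occupied pairs: 10; unlike-type pairs: 6.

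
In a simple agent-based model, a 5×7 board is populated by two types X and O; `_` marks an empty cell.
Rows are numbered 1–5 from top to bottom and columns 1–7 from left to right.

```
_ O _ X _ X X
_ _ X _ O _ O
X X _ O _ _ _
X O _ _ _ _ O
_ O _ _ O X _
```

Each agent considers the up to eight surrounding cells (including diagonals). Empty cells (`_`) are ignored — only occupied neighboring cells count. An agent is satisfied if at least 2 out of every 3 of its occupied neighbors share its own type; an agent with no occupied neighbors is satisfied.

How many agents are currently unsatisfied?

14

Row 1: (1,2)O 0/1 not · (1,4)X 1/2 not · (1,6)X 1/3 not · (1,7)X 1/2 not
Row 2: (2,3)X 2/4 not · (2,5)O 1/3 not · (2,7)O 0/2 not
Row 3: (3,1)X 2/3 satisfied · (3,2)X 3/4 satisfied · (3,4)O 1/2 not
Row 4: (4,1)X 2/4 not · (4,2)O 1/4 not · (4,7)O 0/1 not
Row 5: (5,2)O 1/2 not · (5,5)O 0/1 not · (5,6)X 0/2 not
Unsatisfied: (1,2), (1,4), (1,6), (1,7), (2,3), (2,5), (2,7), (3,4), (4,1), (4,2), (4,7), (5,2), (5,5), (5,6) — 14 in total.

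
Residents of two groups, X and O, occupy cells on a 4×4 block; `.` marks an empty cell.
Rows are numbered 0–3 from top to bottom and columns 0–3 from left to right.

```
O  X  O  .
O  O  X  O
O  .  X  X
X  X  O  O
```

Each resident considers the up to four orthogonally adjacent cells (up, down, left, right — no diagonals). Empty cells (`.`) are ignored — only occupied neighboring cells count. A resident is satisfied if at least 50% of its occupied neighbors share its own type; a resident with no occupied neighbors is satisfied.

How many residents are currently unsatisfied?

Row 0: (0,0)O 1/2 ✓ · (0,1)X 0/3 ✗ · (0,2)O 0/2 ✗
Row 1: (1,0)O 3/3 ✓ · (1,1)O 1/3 ✗ · (1,2)X 1/4 ✗ · (1,3)O 0/2 ✗
Row 2: (2,0)O 1/2 ✓ · (2,2)X 2/3 ✓ · (2,3)X 1/3 ✗
Row 3: (3,0)X 1/2 ✓ · (3,1)X 1/2 ✓ · (3,2)O 1/3 ✗ · (3,3)O 1/2 ✓
Unsatisfied: (0,1), (0,2), (1,1), (1,2), (1,3), (2,3), (3,2) — 7 in total.

7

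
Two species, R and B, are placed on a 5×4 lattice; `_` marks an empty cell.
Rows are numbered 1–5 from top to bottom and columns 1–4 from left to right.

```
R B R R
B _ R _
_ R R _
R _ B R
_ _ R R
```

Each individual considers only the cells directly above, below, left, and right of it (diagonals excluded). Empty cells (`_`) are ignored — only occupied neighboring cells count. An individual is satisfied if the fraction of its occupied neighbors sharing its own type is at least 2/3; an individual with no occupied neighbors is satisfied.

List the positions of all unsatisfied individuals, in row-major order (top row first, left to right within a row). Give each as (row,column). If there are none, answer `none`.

(1,1)R 0/2 not
(1,2)B 0/2 not
(1,3)R 2/3 satisfied
(1,4)R 1/1 satisfied
(2,1)B 0/1 not
(2,3)R 2/2 satisfied
(3,2)R 1/1 satisfied
(3,3)R 2/3 satisfied
(4,1)R 0/0 satisfied
(4,3)B 0/3 not
(4,4)R 1/2 not
(5,3)R 1/2 not
(5,4)R 2/2 satisfied

(1,1), (1,2), (2,1), (4,3), (4,4), (5,3)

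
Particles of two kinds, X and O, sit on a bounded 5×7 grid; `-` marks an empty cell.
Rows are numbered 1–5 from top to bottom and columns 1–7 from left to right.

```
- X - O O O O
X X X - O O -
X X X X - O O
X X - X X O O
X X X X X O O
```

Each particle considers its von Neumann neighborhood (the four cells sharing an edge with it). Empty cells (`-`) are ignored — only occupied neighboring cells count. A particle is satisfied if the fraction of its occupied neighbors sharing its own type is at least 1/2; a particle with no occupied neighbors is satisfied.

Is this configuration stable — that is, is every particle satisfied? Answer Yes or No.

(1,2)X 1/1 ok
(1,4)O 1/1 ok
(1,5)O 3/3 ok
(1,6)O 3/3 ok
(1,7)O 1/1 ok
(2,1)X 2/2 ok
(2,2)X 4/4 ok
(2,3)X 2/2 ok
(2,5)O 2/2 ok
(2,6)O 3/3 ok
(3,1)X 3/3 ok
(3,2)X 4/4 ok
(3,3)X 3/3 ok
(3,4)X 2/2 ok
(3,6)O 3/3 ok
(3,7)O 2/2 ok
(4,1)X 3/3 ok
(4,2)X 3/3 ok
(4,4)X 3/3 ok
(4,5)X 2/3 ok
(4,6)O 3/4 ok
(4,7)O 3/3 ok
(5,1)X 2/2 ok
(5,2)X 3/3 ok
(5,3)X 2/2 ok
(5,4)X 3/3 ok
(5,5)X 2/3 ok
(5,6)O 2/3 ok
(5,7)O 2/2 ok
All meet the threshold, so the configuration is stable.

Yes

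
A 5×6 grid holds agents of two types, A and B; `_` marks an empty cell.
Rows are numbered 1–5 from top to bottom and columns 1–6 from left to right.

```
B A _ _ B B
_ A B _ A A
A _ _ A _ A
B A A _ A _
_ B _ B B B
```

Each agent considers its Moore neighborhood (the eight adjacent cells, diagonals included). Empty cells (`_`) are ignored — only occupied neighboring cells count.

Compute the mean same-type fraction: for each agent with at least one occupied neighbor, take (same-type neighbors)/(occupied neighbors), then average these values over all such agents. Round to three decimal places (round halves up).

(1,1)B 0/2
(1,2)A 1/3
(1,5)B 1/3
(1,6)B 1/3
(2,2)A 2/4
(2,3)B 0/3
(2,5)A 3/5
(2,6)A 2/4
(3,1)A 2/3
(3,4)A 3/4
(3,6)A 3/3
(4,1)B 1/3
(4,2)A 2/4
(4,3)A 2/4
(4,5)A 2/5
(5,2)B 1/3
(5,4)B 1/3
(5,5)B 2/3
(5,6)B 1/2
Sum over 19 agents: 0/2 + 1/3 + 1/3 + 1/3 + 2/4 + 0/3 + 3/5 + 2/4 + 2/3 + 3/4 + 3/3 + 1/3 + 2/4 + 2/4 + 2/5 + 1/3 + 1/3 + 2/3 + 1/2 = 103/12; mean = 103/12 ÷ 19 = 103/228 = 0.451754… → 0.452.

0.452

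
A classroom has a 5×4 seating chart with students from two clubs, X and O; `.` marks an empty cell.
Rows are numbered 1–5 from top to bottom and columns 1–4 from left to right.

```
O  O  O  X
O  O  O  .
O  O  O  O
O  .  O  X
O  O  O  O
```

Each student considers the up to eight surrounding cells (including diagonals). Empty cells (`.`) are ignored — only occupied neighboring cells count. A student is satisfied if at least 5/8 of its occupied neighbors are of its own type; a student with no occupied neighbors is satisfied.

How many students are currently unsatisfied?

Row 1: (1,1)O 3/3 ✓ · (1,2)O 5/5 ✓ · (1,3)O 3/4 ✓ · (1,4)X 0/2 ✗
Row 2: (2,1)O 5/5 ✓ · (2,2)O 8/8 ✓ · (2,3)O 6/7 ✓
Row 3: (3,1)O 4/4 ✓ · (3,2)O 7/7 ✓ · (3,3)O 5/6 ✓ · (3,4)O 3/4 ✓
Row 4: (4,1)O 4/4 ✓ · (4,3)O 6/7 ✓ · (4,4)X 0/5 ✗
Row 5: (5,1)O 2/2 ✓ · (5,2)O 4/4 ✓ · (5,3)O 3/4 ✓ · (5,4)O 2/3 ✓
Unsatisfied: (1,4), (4,4) — 2 in total.

2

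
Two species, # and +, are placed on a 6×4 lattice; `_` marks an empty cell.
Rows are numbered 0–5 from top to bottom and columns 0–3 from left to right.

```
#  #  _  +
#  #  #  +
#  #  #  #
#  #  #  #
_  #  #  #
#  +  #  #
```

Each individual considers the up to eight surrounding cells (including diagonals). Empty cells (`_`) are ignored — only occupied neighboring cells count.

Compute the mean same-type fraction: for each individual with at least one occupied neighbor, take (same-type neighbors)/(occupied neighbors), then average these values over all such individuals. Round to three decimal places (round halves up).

Row 0: (0,0)# 3/3 · (0,1)# 4/4 · (0,3)+ 1/2
Row 1: (1,0)# 5/5 · (1,1)# 7/7 · (1,2)# 5/7 · (1,3)+ 1/4
Row 2: (2,0)# 5/5 · (2,1)# 8/8 · (2,2)# 7/8 · (2,3)# 4/5
Row 3: (3,0)# 4/4 · (3,1)# 7/7 · (3,2)# 8/8 · (3,3)# 5/5
Row 4: (4,1)# 6/7 · (4,2)# 7/8 · (4,3)# 5/5
Row 5: (5,0)# 1/2 · (5,1)+ 0/4 · (5,2)# 4/5 · (5,3)# 3/3
Sum over 22 individuals: 3/3 + 4/4 + 1/2 + 5/5 + 7/7 + 5/7 + 1/4 + 5/5 + 8/8 + 7/8 + 4/5 + 4/4 + 7/7 + 8/8 + 5/5 + 6/7 + 7/8 + 5/5 + 1/2 + 0/4 + 4/5 + 3/3 = 636/35; mean = 636/35 ÷ 22 = 318/385 = 0.825974… → 0.826.

0.826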